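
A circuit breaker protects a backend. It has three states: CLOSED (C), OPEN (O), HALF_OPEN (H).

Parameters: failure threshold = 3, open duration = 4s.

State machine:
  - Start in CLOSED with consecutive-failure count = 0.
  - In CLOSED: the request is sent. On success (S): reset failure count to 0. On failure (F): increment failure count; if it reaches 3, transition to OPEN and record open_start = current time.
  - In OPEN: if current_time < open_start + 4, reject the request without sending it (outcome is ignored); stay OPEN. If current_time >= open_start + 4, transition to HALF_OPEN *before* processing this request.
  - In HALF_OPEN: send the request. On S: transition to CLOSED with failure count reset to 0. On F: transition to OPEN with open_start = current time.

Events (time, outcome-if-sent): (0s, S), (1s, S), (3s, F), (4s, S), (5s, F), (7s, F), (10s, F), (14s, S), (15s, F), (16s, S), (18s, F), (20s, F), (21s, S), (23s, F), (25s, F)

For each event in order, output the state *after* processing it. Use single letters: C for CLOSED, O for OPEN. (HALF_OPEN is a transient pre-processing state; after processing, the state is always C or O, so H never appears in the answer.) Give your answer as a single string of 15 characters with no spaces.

State after each event:
  event#1 t=0s outcome=S: state=CLOSED
  event#2 t=1s outcome=S: state=CLOSED
  event#3 t=3s outcome=F: state=CLOSED
  event#4 t=4s outcome=S: state=CLOSED
  event#5 t=5s outcome=F: state=CLOSED
  event#6 t=7s outcome=F: state=CLOSED
  event#7 t=10s outcome=F: state=OPEN
  event#8 t=14s outcome=S: state=CLOSED
  event#9 t=15s outcome=F: state=CLOSED
  event#10 t=16s outcome=S: state=CLOSED
  event#11 t=18s outcome=F: state=CLOSED
  event#12 t=20s outcome=F: state=CLOSED
  event#13 t=21s outcome=S: state=CLOSED
  event#14 t=23s outcome=F: state=CLOSED
  event#15 t=25s outcome=F: state=CLOSED

Answer: CCCCCCOCCCCCCCC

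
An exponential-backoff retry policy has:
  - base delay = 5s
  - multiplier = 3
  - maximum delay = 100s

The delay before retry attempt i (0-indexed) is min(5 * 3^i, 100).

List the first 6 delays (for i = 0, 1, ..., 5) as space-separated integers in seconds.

Computing each delay:
  i=0: min(5*3^0, 100) = 5
  i=1: min(5*3^1, 100) = 15
  i=2: min(5*3^2, 100) = 45
  i=3: min(5*3^3, 100) = 100
  i=4: min(5*3^4, 100) = 100
  i=5: min(5*3^5, 100) = 100

Answer: 5 15 45 100 100 100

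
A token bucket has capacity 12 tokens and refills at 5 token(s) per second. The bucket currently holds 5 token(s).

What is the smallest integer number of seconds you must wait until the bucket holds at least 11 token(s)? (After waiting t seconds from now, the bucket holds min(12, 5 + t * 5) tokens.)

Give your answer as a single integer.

Answer: 2

Derivation:
Need 5 + t * 5 >= 11, so t >= 6/5.
Smallest integer t = ceil(6/5) = 2.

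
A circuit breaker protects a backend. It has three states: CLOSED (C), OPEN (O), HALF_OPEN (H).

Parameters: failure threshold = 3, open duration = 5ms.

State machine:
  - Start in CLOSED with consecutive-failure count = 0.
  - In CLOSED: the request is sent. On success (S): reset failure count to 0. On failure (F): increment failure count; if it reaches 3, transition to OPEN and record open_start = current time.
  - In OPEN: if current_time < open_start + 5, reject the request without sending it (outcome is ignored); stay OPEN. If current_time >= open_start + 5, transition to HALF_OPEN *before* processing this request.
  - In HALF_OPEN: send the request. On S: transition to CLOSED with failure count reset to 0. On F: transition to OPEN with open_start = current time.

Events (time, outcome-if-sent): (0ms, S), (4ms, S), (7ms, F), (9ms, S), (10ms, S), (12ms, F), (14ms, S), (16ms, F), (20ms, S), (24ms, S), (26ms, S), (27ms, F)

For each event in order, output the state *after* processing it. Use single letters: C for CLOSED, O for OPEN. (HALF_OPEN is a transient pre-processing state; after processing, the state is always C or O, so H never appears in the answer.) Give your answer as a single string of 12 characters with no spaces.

State after each event:
  event#1 t=0ms outcome=S: state=CLOSED
  event#2 t=4ms outcome=S: state=CLOSED
  event#3 t=7ms outcome=F: state=CLOSED
  event#4 t=9ms outcome=S: state=CLOSED
  event#5 t=10ms outcome=S: state=CLOSED
  event#6 t=12ms outcome=F: state=CLOSED
  event#7 t=14ms outcome=S: state=CLOSED
  event#8 t=16ms outcome=F: state=CLOSED
  event#9 t=20ms outcome=S: state=CLOSED
  event#10 t=24ms outcome=S: state=CLOSED
  event#11 t=26ms outcome=S: state=CLOSED
  event#12 t=27ms outcome=F: state=CLOSED

Answer: CCCCCCCCCCCC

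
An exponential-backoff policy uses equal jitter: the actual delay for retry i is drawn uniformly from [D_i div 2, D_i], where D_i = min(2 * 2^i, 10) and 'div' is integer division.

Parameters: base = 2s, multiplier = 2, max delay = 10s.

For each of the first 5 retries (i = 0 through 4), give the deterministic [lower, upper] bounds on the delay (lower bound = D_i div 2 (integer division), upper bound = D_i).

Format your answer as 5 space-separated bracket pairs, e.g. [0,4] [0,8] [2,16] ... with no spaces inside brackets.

Answer: [1,2] [2,4] [4,8] [5,10] [5,10]

Derivation:
Computing bounds per retry:
  i=0: D_i=min(2*2^0,10)=2, bounds=[1,2]
  i=1: D_i=min(2*2^1,10)=4, bounds=[2,4]
  i=2: D_i=min(2*2^2,10)=8, bounds=[4,8]
  i=3: D_i=min(2*2^3,10)=10, bounds=[5,10]
  i=4: D_i=min(2*2^4,10)=10, bounds=[5,10]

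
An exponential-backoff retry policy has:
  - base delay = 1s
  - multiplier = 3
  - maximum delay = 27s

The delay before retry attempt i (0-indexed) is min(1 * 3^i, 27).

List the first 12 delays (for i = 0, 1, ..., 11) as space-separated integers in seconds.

Answer: 1 3 9 27 27 27 27 27 27 27 27 27

Derivation:
Computing each delay:
  i=0: min(1*3^0, 27) = 1
  i=1: min(1*3^1, 27) = 3
  i=2: min(1*3^2, 27) = 9
  i=3: min(1*3^3, 27) = 27
  i=4: min(1*3^4, 27) = 27
  i=5: min(1*3^5, 27) = 27
  i=6: min(1*3^6, 27) = 27
  i=7: min(1*3^7, 27) = 27
  i=8: min(1*3^8, 27) = 27
  i=9: min(1*3^9, 27) = 27
  i=10: min(1*3^10, 27) = 27
  i=11: min(1*3^11, 27) = 27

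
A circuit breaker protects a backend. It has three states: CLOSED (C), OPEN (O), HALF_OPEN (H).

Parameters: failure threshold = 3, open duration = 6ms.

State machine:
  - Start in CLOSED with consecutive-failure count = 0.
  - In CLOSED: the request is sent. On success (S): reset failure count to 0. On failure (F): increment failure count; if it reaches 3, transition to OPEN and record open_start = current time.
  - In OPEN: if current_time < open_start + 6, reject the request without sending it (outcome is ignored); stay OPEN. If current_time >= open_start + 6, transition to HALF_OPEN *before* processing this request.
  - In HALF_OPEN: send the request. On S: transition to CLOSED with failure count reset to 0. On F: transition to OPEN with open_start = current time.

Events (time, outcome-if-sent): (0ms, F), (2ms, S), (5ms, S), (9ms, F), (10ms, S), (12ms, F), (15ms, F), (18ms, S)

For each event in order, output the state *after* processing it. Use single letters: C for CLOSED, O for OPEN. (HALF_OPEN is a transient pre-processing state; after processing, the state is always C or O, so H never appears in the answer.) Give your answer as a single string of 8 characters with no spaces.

Answer: CCCCCCCC

Derivation:
State after each event:
  event#1 t=0ms outcome=F: state=CLOSED
  event#2 t=2ms outcome=S: state=CLOSED
  event#3 t=5ms outcome=S: state=CLOSED
  event#4 t=9ms outcome=F: state=CLOSED
  event#5 t=10ms outcome=S: state=CLOSED
  event#6 t=12ms outcome=F: state=CLOSED
  event#7 t=15ms outcome=F: state=CLOSED
  event#8 t=18ms outcome=S: state=CLOSED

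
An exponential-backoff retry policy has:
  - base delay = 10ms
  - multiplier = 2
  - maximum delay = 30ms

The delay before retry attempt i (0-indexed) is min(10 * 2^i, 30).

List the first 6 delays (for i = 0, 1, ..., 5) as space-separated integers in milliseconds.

Computing each delay:
  i=0: min(10*2^0, 30) = 10
  i=1: min(10*2^1, 30) = 20
  i=2: min(10*2^2, 30) = 30
  i=3: min(10*2^3, 30) = 30
  i=4: min(10*2^4, 30) = 30
  i=5: min(10*2^5, 30) = 30

Answer: 10 20 30 30 30 30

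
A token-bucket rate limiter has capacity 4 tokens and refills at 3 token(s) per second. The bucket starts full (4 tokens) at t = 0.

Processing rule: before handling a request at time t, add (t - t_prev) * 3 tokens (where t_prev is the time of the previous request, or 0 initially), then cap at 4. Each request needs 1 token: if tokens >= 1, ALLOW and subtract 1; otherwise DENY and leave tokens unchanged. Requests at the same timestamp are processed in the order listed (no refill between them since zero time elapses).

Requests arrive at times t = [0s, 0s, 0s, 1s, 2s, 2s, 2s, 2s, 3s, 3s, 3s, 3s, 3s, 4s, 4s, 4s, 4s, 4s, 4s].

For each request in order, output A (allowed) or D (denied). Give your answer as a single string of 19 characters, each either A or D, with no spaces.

Answer: AAAAAAAAAAADDAAADDD

Derivation:
Simulating step by step:
  req#1 t=0s: ALLOW
  req#2 t=0s: ALLOW
  req#3 t=0s: ALLOW
  req#4 t=1s: ALLOW
  req#5 t=2s: ALLOW
  req#6 t=2s: ALLOW
  req#7 t=2s: ALLOW
  req#8 t=2s: ALLOW
  req#9 t=3s: ALLOW
  req#10 t=3s: ALLOW
  req#11 t=3s: ALLOW
  req#12 t=3s: DENY
  req#13 t=3s: DENY
  req#14 t=4s: ALLOW
  req#15 t=4s: ALLOW
  req#16 t=4s: ALLOW
  req#17 t=4s: DENY
  req#18 t=4s: DENY
  req#19 t=4s: DENY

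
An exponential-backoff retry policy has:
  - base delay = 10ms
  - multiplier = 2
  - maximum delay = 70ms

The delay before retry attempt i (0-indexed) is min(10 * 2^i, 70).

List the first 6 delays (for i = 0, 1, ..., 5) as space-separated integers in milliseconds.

Answer: 10 20 40 70 70 70

Derivation:
Computing each delay:
  i=0: min(10*2^0, 70) = 10
  i=1: min(10*2^1, 70) = 20
  i=2: min(10*2^2, 70) = 40
  i=3: min(10*2^3, 70) = 70
  i=4: min(10*2^4, 70) = 70
  i=5: min(10*2^5, 70) = 70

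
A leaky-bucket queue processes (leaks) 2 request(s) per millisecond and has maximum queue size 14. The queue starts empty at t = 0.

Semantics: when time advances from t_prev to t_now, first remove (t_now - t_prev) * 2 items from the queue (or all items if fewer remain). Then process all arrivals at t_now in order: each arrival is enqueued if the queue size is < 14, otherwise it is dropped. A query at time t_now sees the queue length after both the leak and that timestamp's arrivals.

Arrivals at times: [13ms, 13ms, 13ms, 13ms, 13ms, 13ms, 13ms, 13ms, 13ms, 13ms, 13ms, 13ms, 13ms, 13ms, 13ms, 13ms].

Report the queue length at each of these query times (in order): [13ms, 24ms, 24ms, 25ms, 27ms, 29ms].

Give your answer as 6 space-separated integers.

Queue lengths at query times:
  query t=13ms: backlog = 14
  query t=24ms: backlog = 0
  query t=24ms: backlog = 0
  query t=25ms: backlog = 0
  query t=27ms: backlog = 0
  query t=29ms: backlog = 0

Answer: 14 0 0 0 0 0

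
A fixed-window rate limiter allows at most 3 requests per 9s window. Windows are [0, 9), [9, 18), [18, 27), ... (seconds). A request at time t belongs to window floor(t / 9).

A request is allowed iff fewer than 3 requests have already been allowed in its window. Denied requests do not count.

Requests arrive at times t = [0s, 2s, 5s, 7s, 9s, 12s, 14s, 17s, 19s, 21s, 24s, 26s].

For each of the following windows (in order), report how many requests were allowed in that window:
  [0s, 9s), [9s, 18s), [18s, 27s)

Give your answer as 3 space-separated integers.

Answer: 3 3 3

Derivation:
Processing requests:
  req#1 t=0s (window 0): ALLOW
  req#2 t=2s (window 0): ALLOW
  req#3 t=5s (window 0): ALLOW
  req#4 t=7s (window 0): DENY
  req#5 t=9s (window 1): ALLOW
  req#6 t=12s (window 1): ALLOW
  req#7 t=14s (window 1): ALLOW
  req#8 t=17s (window 1): DENY
  req#9 t=19s (window 2): ALLOW
  req#10 t=21s (window 2): ALLOW
  req#11 t=24s (window 2): ALLOW
  req#12 t=26s (window 2): DENY

Allowed counts by window: 3 3 3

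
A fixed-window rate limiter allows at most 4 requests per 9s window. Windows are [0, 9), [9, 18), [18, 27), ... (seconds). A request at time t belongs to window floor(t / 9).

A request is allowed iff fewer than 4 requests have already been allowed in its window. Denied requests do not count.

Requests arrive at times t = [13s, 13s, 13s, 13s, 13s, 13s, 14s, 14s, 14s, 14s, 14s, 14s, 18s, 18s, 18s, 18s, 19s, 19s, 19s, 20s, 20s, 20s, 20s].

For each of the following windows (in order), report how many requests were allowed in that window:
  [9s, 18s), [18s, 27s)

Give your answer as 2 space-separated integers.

Processing requests:
  req#1 t=13s (window 1): ALLOW
  req#2 t=13s (window 1): ALLOW
  req#3 t=13s (window 1): ALLOW
  req#4 t=13s (window 1): ALLOW
  req#5 t=13s (window 1): DENY
  req#6 t=13s (window 1): DENY
  req#7 t=14s (window 1): DENY
  req#8 t=14s (window 1): DENY
  req#9 t=14s (window 1): DENY
  req#10 t=14s (window 1): DENY
  req#11 t=14s (window 1): DENY
  req#12 t=14s (window 1): DENY
  req#13 t=18s (window 2): ALLOW
  req#14 t=18s (window 2): ALLOW
  req#15 t=18s (window 2): ALLOW
  req#16 t=18s (window 2): ALLOW
  req#17 t=19s (window 2): DENY
  req#18 t=19s (window 2): DENY
  req#19 t=19s (window 2): DENY
  req#20 t=20s (window 2): DENY
  req#21 t=20s (window 2): DENY
  req#22 t=20s (window 2): DENY
  req#23 t=20s (window 2): DENY

Allowed counts by window: 4 4

Answer: 4 4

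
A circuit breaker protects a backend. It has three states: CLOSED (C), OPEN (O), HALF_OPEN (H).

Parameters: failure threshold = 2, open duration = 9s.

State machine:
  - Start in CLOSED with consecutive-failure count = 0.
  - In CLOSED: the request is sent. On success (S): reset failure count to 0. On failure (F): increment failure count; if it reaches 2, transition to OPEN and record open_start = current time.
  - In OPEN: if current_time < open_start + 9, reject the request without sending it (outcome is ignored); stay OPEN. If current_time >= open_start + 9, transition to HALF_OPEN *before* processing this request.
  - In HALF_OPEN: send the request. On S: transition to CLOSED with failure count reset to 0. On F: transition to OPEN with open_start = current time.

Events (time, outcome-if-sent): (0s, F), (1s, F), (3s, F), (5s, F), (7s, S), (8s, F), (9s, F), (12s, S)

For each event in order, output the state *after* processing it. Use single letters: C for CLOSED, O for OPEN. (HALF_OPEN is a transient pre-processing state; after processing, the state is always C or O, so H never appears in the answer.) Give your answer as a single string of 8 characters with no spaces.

State after each event:
  event#1 t=0s outcome=F: state=CLOSED
  event#2 t=1s outcome=F: state=OPEN
  event#3 t=3s outcome=F: state=OPEN
  event#4 t=5s outcome=F: state=OPEN
  event#5 t=7s outcome=S: state=OPEN
  event#6 t=8s outcome=F: state=OPEN
  event#7 t=9s outcome=F: state=OPEN
  event#8 t=12s outcome=S: state=CLOSED

Answer: COOOOOOC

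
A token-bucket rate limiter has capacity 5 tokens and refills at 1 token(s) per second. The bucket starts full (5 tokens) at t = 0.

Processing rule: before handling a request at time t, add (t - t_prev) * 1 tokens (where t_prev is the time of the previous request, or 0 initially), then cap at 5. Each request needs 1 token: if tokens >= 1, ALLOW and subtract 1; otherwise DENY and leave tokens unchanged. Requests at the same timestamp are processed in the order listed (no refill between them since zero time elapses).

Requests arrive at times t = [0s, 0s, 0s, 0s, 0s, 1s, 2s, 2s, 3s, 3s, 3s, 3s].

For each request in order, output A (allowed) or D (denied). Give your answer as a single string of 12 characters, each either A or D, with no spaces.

Answer: AAAAAAADADDD

Derivation:
Simulating step by step:
  req#1 t=0s: ALLOW
  req#2 t=0s: ALLOW
  req#3 t=0s: ALLOW
  req#4 t=0s: ALLOW
  req#5 t=0s: ALLOW
  req#6 t=1s: ALLOW
  req#7 t=2s: ALLOW
  req#8 t=2s: DENY
  req#9 t=3s: ALLOW
  req#10 t=3s: DENY
  req#11 t=3s: DENY
  req#12 t=3s: DENY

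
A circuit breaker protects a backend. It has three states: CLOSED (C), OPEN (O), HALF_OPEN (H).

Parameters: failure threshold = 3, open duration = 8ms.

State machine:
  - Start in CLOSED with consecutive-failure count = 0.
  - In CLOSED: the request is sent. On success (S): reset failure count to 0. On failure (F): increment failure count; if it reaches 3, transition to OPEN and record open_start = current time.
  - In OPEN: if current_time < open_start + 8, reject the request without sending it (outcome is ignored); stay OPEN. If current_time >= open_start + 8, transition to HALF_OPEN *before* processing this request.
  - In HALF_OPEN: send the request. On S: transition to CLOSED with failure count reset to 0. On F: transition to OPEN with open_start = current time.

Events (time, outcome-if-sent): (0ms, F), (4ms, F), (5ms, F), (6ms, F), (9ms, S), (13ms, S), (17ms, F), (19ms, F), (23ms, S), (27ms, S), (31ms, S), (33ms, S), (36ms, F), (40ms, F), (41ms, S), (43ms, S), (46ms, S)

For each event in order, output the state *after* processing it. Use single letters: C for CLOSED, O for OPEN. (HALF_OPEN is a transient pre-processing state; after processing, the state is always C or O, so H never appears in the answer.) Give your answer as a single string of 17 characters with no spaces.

State after each event:
  event#1 t=0ms outcome=F: state=CLOSED
  event#2 t=4ms outcome=F: state=CLOSED
  event#3 t=5ms outcome=F: state=OPEN
  event#4 t=6ms outcome=F: state=OPEN
  event#5 t=9ms outcome=S: state=OPEN
  event#6 t=13ms outcome=S: state=CLOSED
  event#7 t=17ms outcome=F: state=CLOSED
  event#8 t=19ms outcome=F: state=CLOSED
  event#9 t=23ms outcome=S: state=CLOSED
  event#10 t=27ms outcome=S: state=CLOSED
  event#11 t=31ms outcome=S: state=CLOSED
  event#12 t=33ms outcome=S: state=CLOSED
  event#13 t=36ms outcome=F: state=CLOSED
  event#14 t=40ms outcome=F: state=CLOSED
  event#15 t=41ms outcome=S: state=CLOSED
  event#16 t=43ms outcome=S: state=CLOSED
  event#17 t=46ms outcome=S: state=CLOSED

Answer: CCOOOCCCCCCCCCCCC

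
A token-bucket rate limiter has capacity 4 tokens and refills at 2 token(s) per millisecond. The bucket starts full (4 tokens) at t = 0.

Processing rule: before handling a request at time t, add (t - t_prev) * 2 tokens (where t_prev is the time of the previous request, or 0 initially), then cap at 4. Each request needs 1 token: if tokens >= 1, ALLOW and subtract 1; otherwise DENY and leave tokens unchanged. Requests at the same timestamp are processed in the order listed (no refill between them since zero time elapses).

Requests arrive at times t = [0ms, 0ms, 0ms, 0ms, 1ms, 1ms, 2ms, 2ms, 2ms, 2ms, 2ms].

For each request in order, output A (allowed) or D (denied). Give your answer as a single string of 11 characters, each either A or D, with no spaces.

Simulating step by step:
  req#1 t=0ms: ALLOW
  req#2 t=0ms: ALLOW
  req#3 t=0ms: ALLOW
  req#4 t=0ms: ALLOW
  req#5 t=1ms: ALLOW
  req#6 t=1ms: ALLOW
  req#7 t=2ms: ALLOW
  req#8 t=2ms: ALLOW
  req#9 t=2ms: DENY
  req#10 t=2ms: DENY
  req#11 t=2ms: DENY

Answer: AAAAAAAADDD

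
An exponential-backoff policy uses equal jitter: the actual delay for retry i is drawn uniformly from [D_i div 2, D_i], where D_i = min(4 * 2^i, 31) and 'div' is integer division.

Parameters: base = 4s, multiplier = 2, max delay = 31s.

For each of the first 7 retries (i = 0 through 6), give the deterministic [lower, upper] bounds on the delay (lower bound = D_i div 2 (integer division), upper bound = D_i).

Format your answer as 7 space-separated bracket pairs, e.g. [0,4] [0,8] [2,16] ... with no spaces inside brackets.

Answer: [2,4] [4,8] [8,16] [15,31] [15,31] [15,31] [15,31]

Derivation:
Computing bounds per retry:
  i=0: D_i=min(4*2^0,31)=4, bounds=[2,4]
  i=1: D_i=min(4*2^1,31)=8, bounds=[4,8]
  i=2: D_i=min(4*2^2,31)=16, bounds=[8,16]
  i=3: D_i=min(4*2^3,31)=31, bounds=[15,31]
  i=4: D_i=min(4*2^4,31)=31, bounds=[15,31]
  i=5: D_i=min(4*2^5,31)=31, bounds=[15,31]
  i=6: D_i=min(4*2^6,31)=31, bounds=[15,31]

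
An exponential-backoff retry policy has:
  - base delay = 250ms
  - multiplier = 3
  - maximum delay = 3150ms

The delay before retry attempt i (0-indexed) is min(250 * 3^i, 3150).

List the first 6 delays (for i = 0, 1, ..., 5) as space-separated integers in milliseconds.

Computing each delay:
  i=0: min(250*3^0, 3150) = 250
  i=1: min(250*3^1, 3150) = 750
  i=2: min(250*3^2, 3150) = 2250
  i=3: min(250*3^3, 3150) = 3150
  i=4: min(250*3^4, 3150) = 3150
  i=5: min(250*3^5, 3150) = 3150

Answer: 250 750 2250 3150 3150 3150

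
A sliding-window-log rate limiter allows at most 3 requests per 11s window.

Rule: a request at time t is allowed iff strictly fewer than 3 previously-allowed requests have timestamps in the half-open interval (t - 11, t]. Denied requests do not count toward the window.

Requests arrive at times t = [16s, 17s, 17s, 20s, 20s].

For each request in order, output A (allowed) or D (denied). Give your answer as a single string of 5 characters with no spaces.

Answer: AAADD

Derivation:
Tracking allowed requests in the window:
  req#1 t=16s: ALLOW
  req#2 t=17s: ALLOW
  req#3 t=17s: ALLOW
  req#4 t=20s: DENY
  req#5 t=20s: DENY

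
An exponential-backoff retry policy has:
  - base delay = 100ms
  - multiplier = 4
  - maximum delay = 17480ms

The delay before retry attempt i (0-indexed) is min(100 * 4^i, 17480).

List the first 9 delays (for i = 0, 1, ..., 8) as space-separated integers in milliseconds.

Computing each delay:
  i=0: min(100*4^0, 17480) = 100
  i=1: min(100*4^1, 17480) = 400
  i=2: min(100*4^2, 17480) = 1600
  i=3: min(100*4^3, 17480) = 6400
  i=4: min(100*4^4, 17480) = 17480
  i=5: min(100*4^5, 17480) = 17480
  i=6: min(100*4^6, 17480) = 17480
  i=7: min(100*4^7, 17480) = 17480
  i=8: min(100*4^8, 17480) = 17480

Answer: 100 400 1600 6400 17480 17480 17480 17480 17480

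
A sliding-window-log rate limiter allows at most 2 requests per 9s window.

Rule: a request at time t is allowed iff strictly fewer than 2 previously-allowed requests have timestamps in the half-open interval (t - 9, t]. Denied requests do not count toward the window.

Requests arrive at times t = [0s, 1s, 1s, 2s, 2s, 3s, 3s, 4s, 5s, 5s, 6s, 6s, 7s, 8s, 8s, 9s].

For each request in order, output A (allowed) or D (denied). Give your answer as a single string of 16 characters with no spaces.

Tracking allowed requests in the window:
  req#1 t=0s: ALLOW
  req#2 t=1s: ALLOW
  req#3 t=1s: DENY
  req#4 t=2s: DENY
  req#5 t=2s: DENY
  req#6 t=3s: DENY
  req#7 t=3s: DENY
  req#8 t=4s: DENY
  req#9 t=5s: DENY
  req#10 t=5s: DENY
  req#11 t=6s: DENY
  req#12 t=6s: DENY
  req#13 t=7s: DENY
  req#14 t=8s: DENY
  req#15 t=8s: DENY
  req#16 t=9s: ALLOW

Answer: AADDDDDDDDDDDDDA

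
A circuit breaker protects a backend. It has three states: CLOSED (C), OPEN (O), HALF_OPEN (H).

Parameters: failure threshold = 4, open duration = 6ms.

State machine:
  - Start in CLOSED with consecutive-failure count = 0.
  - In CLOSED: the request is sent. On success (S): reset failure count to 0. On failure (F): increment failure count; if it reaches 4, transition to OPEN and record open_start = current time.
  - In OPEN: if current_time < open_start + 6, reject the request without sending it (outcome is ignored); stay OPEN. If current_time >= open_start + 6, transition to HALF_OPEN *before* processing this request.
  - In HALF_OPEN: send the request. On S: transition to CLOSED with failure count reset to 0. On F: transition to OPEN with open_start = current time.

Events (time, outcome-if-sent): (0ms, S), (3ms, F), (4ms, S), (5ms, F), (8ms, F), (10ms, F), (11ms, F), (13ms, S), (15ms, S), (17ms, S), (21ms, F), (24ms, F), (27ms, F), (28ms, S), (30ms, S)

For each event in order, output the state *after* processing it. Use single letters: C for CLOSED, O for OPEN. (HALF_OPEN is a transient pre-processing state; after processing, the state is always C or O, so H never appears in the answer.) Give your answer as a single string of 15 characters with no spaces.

State after each event:
  event#1 t=0ms outcome=S: state=CLOSED
  event#2 t=3ms outcome=F: state=CLOSED
  event#3 t=4ms outcome=S: state=CLOSED
  event#4 t=5ms outcome=F: state=CLOSED
  event#5 t=8ms outcome=F: state=CLOSED
  event#6 t=10ms outcome=F: state=CLOSED
  event#7 t=11ms outcome=F: state=OPEN
  event#8 t=13ms outcome=S: state=OPEN
  event#9 t=15ms outcome=S: state=OPEN
  event#10 t=17ms outcome=S: state=CLOSED
  event#11 t=21ms outcome=F: state=CLOSED
  event#12 t=24ms outcome=F: state=CLOSED
  event#13 t=27ms outcome=F: state=CLOSED
  event#14 t=28ms outcome=S: state=CLOSED
  event#15 t=30ms outcome=S: state=CLOSED

Answer: CCCCCCOOOCCCCCC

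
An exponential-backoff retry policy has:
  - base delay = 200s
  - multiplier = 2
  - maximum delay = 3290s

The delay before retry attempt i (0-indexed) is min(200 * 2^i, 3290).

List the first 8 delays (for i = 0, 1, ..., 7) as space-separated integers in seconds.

Computing each delay:
  i=0: min(200*2^0, 3290) = 200
  i=1: min(200*2^1, 3290) = 400
  i=2: min(200*2^2, 3290) = 800
  i=3: min(200*2^3, 3290) = 1600
  i=4: min(200*2^4, 3290) = 3200
  i=5: min(200*2^5, 3290) = 3290
  i=6: min(200*2^6, 3290) = 3290
  i=7: min(200*2^7, 3290) = 3290

Answer: 200 400 800 1600 3200 3290 3290 3290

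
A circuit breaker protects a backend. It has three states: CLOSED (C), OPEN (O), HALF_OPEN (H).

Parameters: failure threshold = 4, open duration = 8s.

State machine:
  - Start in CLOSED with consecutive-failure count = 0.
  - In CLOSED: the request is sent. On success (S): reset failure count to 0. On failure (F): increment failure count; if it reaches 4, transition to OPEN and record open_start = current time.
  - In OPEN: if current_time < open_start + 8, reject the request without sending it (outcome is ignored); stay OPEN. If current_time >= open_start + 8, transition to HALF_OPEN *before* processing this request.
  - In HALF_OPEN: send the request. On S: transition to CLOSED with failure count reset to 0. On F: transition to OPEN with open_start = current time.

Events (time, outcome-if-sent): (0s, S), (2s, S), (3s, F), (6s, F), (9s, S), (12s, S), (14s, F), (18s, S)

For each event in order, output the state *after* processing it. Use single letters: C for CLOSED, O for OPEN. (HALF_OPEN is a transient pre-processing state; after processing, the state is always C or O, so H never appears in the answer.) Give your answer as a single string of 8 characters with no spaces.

State after each event:
  event#1 t=0s outcome=S: state=CLOSED
  event#2 t=2s outcome=S: state=CLOSED
  event#3 t=3s outcome=F: state=CLOSED
  event#4 t=6s outcome=F: state=CLOSED
  event#5 t=9s outcome=S: state=CLOSED
  event#6 t=12s outcome=S: state=CLOSED
  event#7 t=14s outcome=F: state=CLOSED
  event#8 t=18s outcome=S: state=CLOSED

Answer: CCCCCCCC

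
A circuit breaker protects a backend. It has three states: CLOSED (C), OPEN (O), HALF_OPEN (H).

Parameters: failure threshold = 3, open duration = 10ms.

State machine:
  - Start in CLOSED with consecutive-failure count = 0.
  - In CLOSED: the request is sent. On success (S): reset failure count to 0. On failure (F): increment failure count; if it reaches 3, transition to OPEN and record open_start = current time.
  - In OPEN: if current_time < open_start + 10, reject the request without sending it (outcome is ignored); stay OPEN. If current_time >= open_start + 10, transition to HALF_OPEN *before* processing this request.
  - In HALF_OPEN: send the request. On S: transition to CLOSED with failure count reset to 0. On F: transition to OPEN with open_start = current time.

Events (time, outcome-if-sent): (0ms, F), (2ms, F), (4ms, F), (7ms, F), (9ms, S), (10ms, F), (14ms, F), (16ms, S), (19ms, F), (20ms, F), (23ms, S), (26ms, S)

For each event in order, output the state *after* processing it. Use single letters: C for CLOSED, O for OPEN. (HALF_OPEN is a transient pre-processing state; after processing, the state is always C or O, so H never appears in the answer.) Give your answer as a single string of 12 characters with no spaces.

State after each event:
  event#1 t=0ms outcome=F: state=CLOSED
  event#2 t=2ms outcome=F: state=CLOSED
  event#3 t=4ms outcome=F: state=OPEN
  event#4 t=7ms outcome=F: state=OPEN
  event#5 t=9ms outcome=S: state=OPEN
  event#6 t=10ms outcome=F: state=OPEN
  event#7 t=14ms outcome=F: state=OPEN
  event#8 t=16ms outcome=S: state=OPEN
  event#9 t=19ms outcome=F: state=OPEN
  event#10 t=20ms outcome=F: state=OPEN
  event#11 t=23ms outcome=S: state=OPEN
  event#12 t=26ms outcome=S: state=CLOSED

Answer: CCOOOOOOOOOC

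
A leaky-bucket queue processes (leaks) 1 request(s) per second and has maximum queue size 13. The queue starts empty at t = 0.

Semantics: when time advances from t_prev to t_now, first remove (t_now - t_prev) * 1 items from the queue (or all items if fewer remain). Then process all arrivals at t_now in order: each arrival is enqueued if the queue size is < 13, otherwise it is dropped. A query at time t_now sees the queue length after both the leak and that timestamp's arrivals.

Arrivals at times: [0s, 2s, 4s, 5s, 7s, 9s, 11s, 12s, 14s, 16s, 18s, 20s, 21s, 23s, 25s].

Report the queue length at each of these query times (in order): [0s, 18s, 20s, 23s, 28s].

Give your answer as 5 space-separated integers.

Queue lengths at query times:
  query t=0s: backlog = 1
  query t=18s: backlog = 1
  query t=20s: backlog = 1
  query t=23s: backlog = 1
  query t=28s: backlog = 0

Answer: 1 1 1 1 0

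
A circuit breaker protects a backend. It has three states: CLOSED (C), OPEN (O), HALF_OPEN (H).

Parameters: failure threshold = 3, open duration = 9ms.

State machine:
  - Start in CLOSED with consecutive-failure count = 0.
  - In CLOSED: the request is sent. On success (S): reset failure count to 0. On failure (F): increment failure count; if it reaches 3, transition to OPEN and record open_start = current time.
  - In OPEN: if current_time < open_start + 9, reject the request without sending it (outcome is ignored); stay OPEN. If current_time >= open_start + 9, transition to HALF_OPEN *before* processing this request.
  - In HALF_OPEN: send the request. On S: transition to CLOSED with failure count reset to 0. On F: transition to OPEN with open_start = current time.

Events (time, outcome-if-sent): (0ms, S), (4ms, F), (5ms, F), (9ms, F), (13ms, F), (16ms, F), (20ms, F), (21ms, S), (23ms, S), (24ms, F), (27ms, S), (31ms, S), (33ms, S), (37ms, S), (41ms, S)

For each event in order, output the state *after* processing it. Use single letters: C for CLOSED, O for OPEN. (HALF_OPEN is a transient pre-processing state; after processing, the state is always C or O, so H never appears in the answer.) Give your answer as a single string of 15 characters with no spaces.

State after each event:
  event#1 t=0ms outcome=S: state=CLOSED
  event#2 t=4ms outcome=F: state=CLOSED
  event#3 t=5ms outcome=F: state=CLOSED
  event#4 t=9ms outcome=F: state=OPEN
  event#5 t=13ms outcome=F: state=OPEN
  event#6 t=16ms outcome=F: state=OPEN
  event#7 t=20ms outcome=F: state=OPEN
  event#8 t=21ms outcome=S: state=OPEN
  event#9 t=23ms outcome=S: state=OPEN
  event#10 t=24ms outcome=F: state=OPEN
  event#11 t=27ms outcome=S: state=OPEN
  event#12 t=31ms outcome=S: state=CLOSED
  event#13 t=33ms outcome=S: state=CLOSED
  event#14 t=37ms outcome=S: state=CLOSED
  event#15 t=41ms outcome=S: state=CLOSED

Answer: CCCOOOOOOOOCCCC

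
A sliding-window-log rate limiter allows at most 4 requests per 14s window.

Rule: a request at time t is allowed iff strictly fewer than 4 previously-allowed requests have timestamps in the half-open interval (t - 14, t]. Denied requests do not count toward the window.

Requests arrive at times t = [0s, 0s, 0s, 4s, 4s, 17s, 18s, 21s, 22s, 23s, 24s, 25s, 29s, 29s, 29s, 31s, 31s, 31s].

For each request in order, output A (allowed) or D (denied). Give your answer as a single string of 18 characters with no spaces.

Answer: AAAADAAAADDDDDDADD

Derivation:
Tracking allowed requests in the window:
  req#1 t=0s: ALLOW
  req#2 t=0s: ALLOW
  req#3 t=0s: ALLOW
  req#4 t=4s: ALLOW
  req#5 t=4s: DENY
  req#6 t=17s: ALLOW
  req#7 t=18s: ALLOW
  req#8 t=21s: ALLOW
  req#9 t=22s: ALLOW
  req#10 t=23s: DENY
  req#11 t=24s: DENY
  req#12 t=25s: DENY
  req#13 t=29s: DENY
  req#14 t=29s: DENY
  req#15 t=29s: DENY
  req#16 t=31s: ALLOW
  req#17 t=31s: DENY
  req#18 t=31s: DENY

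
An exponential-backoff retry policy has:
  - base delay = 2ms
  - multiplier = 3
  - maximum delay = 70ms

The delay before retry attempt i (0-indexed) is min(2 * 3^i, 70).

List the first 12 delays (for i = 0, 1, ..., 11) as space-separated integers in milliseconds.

Answer: 2 6 18 54 70 70 70 70 70 70 70 70

Derivation:
Computing each delay:
  i=0: min(2*3^0, 70) = 2
  i=1: min(2*3^1, 70) = 6
  i=2: min(2*3^2, 70) = 18
  i=3: min(2*3^3, 70) = 54
  i=4: min(2*3^4, 70) = 70
  i=5: min(2*3^5, 70) = 70
  i=6: min(2*3^6, 70) = 70
  i=7: min(2*3^7, 70) = 70
  i=8: min(2*3^8, 70) = 70
  i=9: min(2*3^9, 70) = 70
  i=10: min(2*3^10, 70) = 70
  i=11: min(2*3^11, 70) = 70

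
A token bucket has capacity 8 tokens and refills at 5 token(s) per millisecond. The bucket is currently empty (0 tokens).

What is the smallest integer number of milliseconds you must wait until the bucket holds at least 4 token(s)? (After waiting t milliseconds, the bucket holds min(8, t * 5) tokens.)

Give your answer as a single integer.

Need t * 5 >= 4, so t >= 4/5.
Smallest integer t = ceil(4/5) = 1.

Answer: 1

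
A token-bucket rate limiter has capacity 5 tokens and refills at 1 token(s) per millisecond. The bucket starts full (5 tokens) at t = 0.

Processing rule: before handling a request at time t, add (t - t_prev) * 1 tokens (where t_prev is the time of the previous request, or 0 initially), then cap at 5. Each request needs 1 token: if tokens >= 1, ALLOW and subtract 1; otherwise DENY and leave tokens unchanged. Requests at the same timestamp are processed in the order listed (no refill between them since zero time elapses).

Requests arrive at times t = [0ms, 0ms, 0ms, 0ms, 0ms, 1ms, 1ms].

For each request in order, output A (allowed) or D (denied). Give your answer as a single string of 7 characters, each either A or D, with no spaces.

Simulating step by step:
  req#1 t=0ms: ALLOW
  req#2 t=0ms: ALLOW
  req#3 t=0ms: ALLOW
  req#4 t=0ms: ALLOW
  req#5 t=0ms: ALLOW
  req#6 t=1ms: ALLOW
  req#7 t=1ms: DENY

Answer: AAAAAAD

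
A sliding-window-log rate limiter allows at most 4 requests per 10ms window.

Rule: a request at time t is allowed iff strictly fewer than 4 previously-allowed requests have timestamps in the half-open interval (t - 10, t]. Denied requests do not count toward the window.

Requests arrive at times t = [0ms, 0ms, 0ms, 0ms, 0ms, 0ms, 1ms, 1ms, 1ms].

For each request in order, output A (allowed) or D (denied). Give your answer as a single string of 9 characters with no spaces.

Answer: AAAADDDDD

Derivation:
Tracking allowed requests in the window:
  req#1 t=0ms: ALLOW
  req#2 t=0ms: ALLOW
  req#3 t=0ms: ALLOW
  req#4 t=0ms: ALLOW
  req#5 t=0ms: DENY
  req#6 t=0ms: DENY
  req#7 t=1ms: DENY
  req#8 t=1ms: DENY
  req#9 t=1ms: DENY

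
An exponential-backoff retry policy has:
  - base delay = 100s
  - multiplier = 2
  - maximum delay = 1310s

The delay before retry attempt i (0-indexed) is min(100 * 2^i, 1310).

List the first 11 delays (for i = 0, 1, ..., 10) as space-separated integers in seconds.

Computing each delay:
  i=0: min(100*2^0, 1310) = 100
  i=1: min(100*2^1, 1310) = 200
  i=2: min(100*2^2, 1310) = 400
  i=3: min(100*2^3, 1310) = 800
  i=4: min(100*2^4, 1310) = 1310
  i=5: min(100*2^5, 1310) = 1310
  i=6: min(100*2^6, 1310) = 1310
  i=7: min(100*2^7, 1310) = 1310
  i=8: min(100*2^8, 1310) = 1310
  i=9: min(100*2^9, 1310) = 1310
  i=10: min(100*2^10, 1310) = 1310

Answer: 100 200 400 800 1310 1310 1310 1310 1310 1310 1310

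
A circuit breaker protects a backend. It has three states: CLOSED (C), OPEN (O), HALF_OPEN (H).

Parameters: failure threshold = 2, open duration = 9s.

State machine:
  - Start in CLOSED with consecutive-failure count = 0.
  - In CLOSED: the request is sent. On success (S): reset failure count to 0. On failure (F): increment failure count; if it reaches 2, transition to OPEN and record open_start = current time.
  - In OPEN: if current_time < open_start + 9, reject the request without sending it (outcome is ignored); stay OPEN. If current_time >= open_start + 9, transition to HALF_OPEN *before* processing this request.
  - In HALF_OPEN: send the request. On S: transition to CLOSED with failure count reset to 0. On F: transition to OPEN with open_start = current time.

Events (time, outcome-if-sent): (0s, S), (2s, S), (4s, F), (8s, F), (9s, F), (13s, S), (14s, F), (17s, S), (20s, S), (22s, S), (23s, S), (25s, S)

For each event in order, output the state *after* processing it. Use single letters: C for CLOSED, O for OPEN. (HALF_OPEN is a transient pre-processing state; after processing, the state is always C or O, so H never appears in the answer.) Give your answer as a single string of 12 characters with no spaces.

Answer: CCCOOOOCCCCC

Derivation:
State after each event:
  event#1 t=0s outcome=S: state=CLOSED
  event#2 t=2s outcome=S: state=CLOSED
  event#3 t=4s outcome=F: state=CLOSED
  event#4 t=8s outcome=F: state=OPEN
  event#5 t=9s outcome=F: state=OPEN
  event#6 t=13s outcome=S: state=OPEN
  event#7 t=14s outcome=F: state=OPEN
  event#8 t=17s outcome=S: state=CLOSED
  event#9 t=20s outcome=S: state=CLOSED
  event#10 t=22s outcome=S: state=CLOSED
  event#11 t=23s outcome=S: state=CLOSED
  event#12 t=25s outcome=S: state=CLOSED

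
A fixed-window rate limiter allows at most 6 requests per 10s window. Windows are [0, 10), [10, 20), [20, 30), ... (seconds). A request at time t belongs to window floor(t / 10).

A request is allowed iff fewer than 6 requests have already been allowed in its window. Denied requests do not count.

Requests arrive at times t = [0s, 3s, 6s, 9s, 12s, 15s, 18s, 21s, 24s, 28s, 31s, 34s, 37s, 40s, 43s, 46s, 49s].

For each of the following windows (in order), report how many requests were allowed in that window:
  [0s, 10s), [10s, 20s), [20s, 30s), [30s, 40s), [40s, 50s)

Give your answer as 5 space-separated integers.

Processing requests:
  req#1 t=0s (window 0): ALLOW
  req#2 t=3s (window 0): ALLOW
  req#3 t=6s (window 0): ALLOW
  req#4 t=9s (window 0): ALLOW
  req#5 t=12s (window 1): ALLOW
  req#6 t=15s (window 1): ALLOW
  req#7 t=18s (window 1): ALLOW
  req#8 t=21s (window 2): ALLOW
  req#9 t=24s (window 2): ALLOW
  req#10 t=28s (window 2): ALLOW
  req#11 t=31s (window 3): ALLOW
  req#12 t=34s (window 3): ALLOW
  req#13 t=37s (window 3): ALLOW
  req#14 t=40s (window 4): ALLOW
  req#15 t=43s (window 4): ALLOW
  req#16 t=46s (window 4): ALLOW
  req#17 t=49s (window 4): ALLOW

Allowed counts by window: 4 3 3 3 4

Answer: 4 3 3 3 4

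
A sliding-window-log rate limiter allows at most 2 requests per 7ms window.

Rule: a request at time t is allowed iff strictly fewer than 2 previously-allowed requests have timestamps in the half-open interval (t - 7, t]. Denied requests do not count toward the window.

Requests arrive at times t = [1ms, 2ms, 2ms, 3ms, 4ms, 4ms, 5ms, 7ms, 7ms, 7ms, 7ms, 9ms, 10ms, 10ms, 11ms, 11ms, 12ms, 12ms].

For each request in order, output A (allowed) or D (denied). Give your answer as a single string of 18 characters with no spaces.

Tracking allowed requests in the window:
  req#1 t=1ms: ALLOW
  req#2 t=2ms: ALLOW
  req#3 t=2ms: DENY
  req#4 t=3ms: DENY
  req#5 t=4ms: DENY
  req#6 t=4ms: DENY
  req#7 t=5ms: DENY
  req#8 t=7ms: DENY
  req#9 t=7ms: DENY
  req#10 t=7ms: DENY
  req#11 t=7ms: DENY
  req#12 t=9ms: ALLOW
  req#13 t=10ms: ALLOW
  req#14 t=10ms: DENY
  req#15 t=11ms: DENY
  req#16 t=11ms: DENY
  req#17 t=12ms: DENY
  req#18 t=12ms: DENY

Answer: AADDDDDDDDDAADDDDD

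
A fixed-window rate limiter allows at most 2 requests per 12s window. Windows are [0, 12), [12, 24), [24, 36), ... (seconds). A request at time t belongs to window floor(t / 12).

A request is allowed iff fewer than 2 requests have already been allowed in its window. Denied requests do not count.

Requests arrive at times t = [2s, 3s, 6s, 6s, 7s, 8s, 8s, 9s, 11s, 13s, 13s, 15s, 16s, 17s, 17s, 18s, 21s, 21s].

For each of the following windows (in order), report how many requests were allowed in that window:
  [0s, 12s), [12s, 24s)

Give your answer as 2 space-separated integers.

Answer: 2 2

Derivation:
Processing requests:
  req#1 t=2s (window 0): ALLOW
  req#2 t=3s (window 0): ALLOW
  req#3 t=6s (window 0): DENY
  req#4 t=6s (window 0): DENY
  req#5 t=7s (window 0): DENY
  req#6 t=8s (window 0): DENY
  req#7 t=8s (window 0): DENY
  req#8 t=9s (window 0): DENY
  req#9 t=11s (window 0): DENY
  req#10 t=13s (window 1): ALLOW
  req#11 t=13s (window 1): ALLOW
  req#12 t=15s (window 1): DENY
  req#13 t=16s (window 1): DENY
  req#14 t=17s (window 1): DENY
  req#15 t=17s (window 1): DENY
  req#16 t=18s (window 1): DENY
  req#17 t=21s (window 1): DENY
  req#18 t=21s (window 1): DENY

Allowed counts by window: 2 2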